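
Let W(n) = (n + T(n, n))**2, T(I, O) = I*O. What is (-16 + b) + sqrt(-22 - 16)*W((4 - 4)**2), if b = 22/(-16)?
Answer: -139/8 ≈ -17.375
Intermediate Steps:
b = -11/8 (b = 22*(-1/16) = -11/8 ≈ -1.3750)
W(n) = (n + n**2)**2 (W(n) = (n + n*n)**2 = (n + n**2)**2)
(-16 + b) + sqrt(-22 - 16)*W((4 - 4)**2) = (-16 - 11/8) + sqrt(-22 - 16)*(((4 - 4)**2)**2*(1 + (4 - 4)**2)**2) = -139/8 + sqrt(-38)*((0**2)**2*(1 + 0**2)**2) = -139/8 + (I*sqrt(38))*(0**2*(1 + 0)**2) = -139/8 + (I*sqrt(38))*(0*1**2) = -139/8 + (I*sqrt(38))*(0*1) = -139/8 + (I*sqrt(38))*0 = -139/8 + 0 = -139/8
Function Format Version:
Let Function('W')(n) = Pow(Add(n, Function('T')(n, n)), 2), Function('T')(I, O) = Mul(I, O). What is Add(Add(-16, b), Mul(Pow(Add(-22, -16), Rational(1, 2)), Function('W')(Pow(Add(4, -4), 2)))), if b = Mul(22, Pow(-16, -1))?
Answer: Rational(-139, 8) ≈ -17.375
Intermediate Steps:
b = Rational(-11, 8) (b = Mul(22, Rational(-1, 16)) = Rational(-11, 8) ≈ -1.3750)
Function('W')(n) = Pow(Add(n, Pow(n, 2)), 2) (Function('W')(n) = Pow(Add(n, Mul(n, n)), 2) = Pow(Add(n, Pow(n, 2)), 2))
Add(Add(-16, b), Mul(Pow(Add(-22, -16), Rational(1, 2)), Function('W')(Pow(Add(4, -4), 2)))) = Add(Add(-16, Rational(-11, 8)), Mul(Pow(Add(-22, -16), Rational(1, 2)), Mul(Pow(Pow(Add(4, -4), 2), 2), Pow(Add(1, Pow(Add(4, -4), 2)), 2)))) = Add(Rational(-139, 8), Mul(Pow(-38, Rational(1, 2)), Mul(Pow(Pow(0, 2), 2), Pow(Add(1, Pow(0, 2)), 2)))) = Add(Rational(-139, 8), Mul(Mul(I, Pow(38, Rational(1, 2))), Mul(Pow(0, 2), Pow(Add(1, 0), 2)))) = Add(Rational(-139, 8), Mul(Mul(I, Pow(38, Rational(1, 2))), Mul(0, Pow(1, 2)))) = Add(Rational(-139, 8), Mul(Mul(I, Pow(38, Rational(1, 2))), Mul(0, 1))) = Add(Rational(-139, 8), Mul(Mul(I, Pow(38, Rational(1, 2))), 0)) = Add(Rational(-139, 8), 0) = Rational(-139, 8)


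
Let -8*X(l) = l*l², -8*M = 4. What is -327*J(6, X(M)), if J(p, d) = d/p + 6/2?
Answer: -125677/128 ≈ -981.85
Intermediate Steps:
M = -½ (M = -⅛*4 = -½ ≈ -0.50000)
X(l) = -l³/8 (X(l) = -l*l²/8 = -l³/8)
J(p, d) = 3 + d/p (J(p, d) = d/p + 6*(½) = d/p + 3 = 3 + d/p)
-327*J(6, X(M)) = -327*(3 - (-½)³/8/6) = -327*(3 - ⅛*(-⅛)*(⅙)) = -327*(3 + (1/64)*(⅙)) = -327*(3 + 1/384) = -327*1153/384 = -125677/128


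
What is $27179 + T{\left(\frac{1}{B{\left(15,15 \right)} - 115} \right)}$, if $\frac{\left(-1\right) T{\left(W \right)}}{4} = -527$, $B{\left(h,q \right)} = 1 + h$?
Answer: $29287$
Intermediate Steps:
$T{\left(W \right)} = 2108$ ($T{\left(W \right)} = \left(-4\right) \left(-527\right) = 2108$)
$27179 + T{\left(\frac{1}{B{\left(15,15 \right)} - 115} \right)} = 27179 + 2108 = 29287$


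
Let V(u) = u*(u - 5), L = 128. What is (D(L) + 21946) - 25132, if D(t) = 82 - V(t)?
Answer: -18848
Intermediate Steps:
V(u) = u*(-5 + u)
D(t) = 82 - t*(-5 + t)
(D(L) + 21946) - 25132 = ((82 - 1*128*(-5 + 128)) + 21946) - 25132 = ((82 - 1*128*123) + 21946) - 25132 = ((82 - 15744) + 21946) - 25132 = (-15662 + 21946) - 25132 = 6284 - 25132 = -18848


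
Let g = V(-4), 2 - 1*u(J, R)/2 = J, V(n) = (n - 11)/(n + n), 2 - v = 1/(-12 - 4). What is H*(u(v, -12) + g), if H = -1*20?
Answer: -35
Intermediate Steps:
v = 33/16 (v = 2 - 1/(-12 - 4) = 2 - 1/(-16) = 2 - 1*(-1/16) = 2 + 1/16 = 33/16 ≈ 2.0625)
V(n) = (-11 + n)/(2*n) (V(n) = (-11 + n)/((2*n)) = (-11 + n)*(1/(2*n)) = (-11 + n)/(2*n))
u(J, R) = 4 - 2*J
g = 15/8 (g = (½)*(-11 - 4)/(-4) = (½)*(-¼)*(-15) = 15/8 ≈ 1.8750)
H = -20
H*(u(v, -12) + g) = -20*((4 - 2*33/16) + 15/8) = -20*((4 - 33/8) + 15/8) = -20*(-⅛ + 15/8) = -20*7/4 = -35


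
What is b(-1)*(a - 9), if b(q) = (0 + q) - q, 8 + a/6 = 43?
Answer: 0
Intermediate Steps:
a = 210 (a = -48 + 6*43 = -48 + 258 = 210)
b(q) = 0 (b(q) = q - q = 0)
b(-1)*(a - 9) = 0*(210 - 9) = 0*201 = 0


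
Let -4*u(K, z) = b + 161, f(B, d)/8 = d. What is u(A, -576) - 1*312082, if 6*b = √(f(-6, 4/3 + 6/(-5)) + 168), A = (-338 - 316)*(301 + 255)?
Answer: -1248489/4 - √9510/180 ≈ -3.1212e+5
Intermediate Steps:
f(B, d) = 8*d
A = -363624 (A = -654*556 = -363624)
b = √9510/45 (b = √(8*(4/3 + 6/(-5)) + 168)/6 = √(8*(4*(⅓) + 6*(-⅕)) + 168)/6 = √(8*(4/3 - 6/5) + 168)/6 = √(8*(2/15) + 168)/6 = √(16/15 + 168)/6 = √(2536/15)/6 = (2*√9510/15)/6 = √9510/45 ≈ 2.1671)
u(K, z) = -161/4 - √9510/180 (u(K, z) = -(√9510/45 + 161)/4 = -(161 + √9510/45)/4 = -161/4 - √9510/180)
u(A, -576) - 1*312082 = (-161/4 - √9510/180) - 1*312082 = (-161/4 - √9510/180) - 312082 = -1248489/4 - √9510/180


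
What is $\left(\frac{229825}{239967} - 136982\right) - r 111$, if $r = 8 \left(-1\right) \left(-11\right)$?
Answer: $- \frac{35214927425}{239967} \approx -1.4675 \cdot 10^{5}$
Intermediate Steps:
$r = 88$ ($r = \left(-8\right) \left(-11\right) = 88$)
$\left(\frac{229825}{239967} - 136982\right) - r 111 = \left(\frac{229825}{239967} - 136982\right) - 88 \cdot 111 = \left(229825 \cdot \frac{1}{239967} - 136982\right) - 9768 = \left(\frac{229825}{239967} - 136982\right) - 9768 = - \frac{32870929769}{239967} - 9768 = - \frac{35214927425}{239967}$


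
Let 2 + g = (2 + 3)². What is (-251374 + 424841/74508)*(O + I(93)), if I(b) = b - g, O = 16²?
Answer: -3052818711613/37254 ≈ -8.1946e+7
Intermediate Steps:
O = 256
g = 23 (g = -2 + (2 + 3)² = -2 + 5² = -2 + 25 = 23)
I(b) = -23 + b (I(b) = b - 1*23 = b - 23 = -23 + b)
(-251374 + 424841/74508)*(O + I(93)) = (-251374 + 424841/74508)*(256 + (-23 + 93)) = (-251374 + 424841*(1/74508))*(256 + 70) = (-251374 + 424841/74508)*326 = -18728949151/74508*326 = -3052818711613/37254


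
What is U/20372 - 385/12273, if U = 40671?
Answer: 491311963/250025556 ≈ 1.9650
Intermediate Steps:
U/20372 - 385/12273 = 40671/20372 - 385/12273 = 491311963/250025556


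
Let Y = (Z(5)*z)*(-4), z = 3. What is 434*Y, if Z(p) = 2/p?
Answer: -10416/5 ≈ -2083.2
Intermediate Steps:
Y = -24/5 (Y = ((2/5)*3)*(-4) = (6/5)*(-4) = -24/5 ≈ -4.8000)
434*Y = 434*(-24/5) = -10416/5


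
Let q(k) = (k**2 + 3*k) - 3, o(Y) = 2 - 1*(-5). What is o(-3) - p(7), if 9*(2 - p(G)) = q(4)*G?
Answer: 220/9 ≈ 24.444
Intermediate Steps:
o(Y) = 7 (o(Y) = 2 + 5 = 7)
q(k) = -3 + k**2 + 3*k
p(G) = 2 - 25*G/9 (p(G) = 2 - (-3 + 4**2 + 3*4)*G/9 = 2 - (-3 + 16 + 12)*G/9 = 2 - 25*G/9)
o(-3) - p(7) = 7 - (2 - 25/9*7) = 7 - (2 - 175/9) = 7 - 1*(-157/9) = 7 + 157/9 = 220/9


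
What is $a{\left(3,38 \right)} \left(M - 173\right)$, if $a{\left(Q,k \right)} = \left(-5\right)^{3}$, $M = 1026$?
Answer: $-106625$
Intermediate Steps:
$a{\left(Q,k \right)} = -125$
$a{\left(3,38 \right)} \left(M - 173\right) = - 125 \left(1026 - 173\right) = \left(-125\right) 853 = -106625$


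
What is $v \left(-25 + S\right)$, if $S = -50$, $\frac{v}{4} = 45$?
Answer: $-13500$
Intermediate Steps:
$v = 180$ ($v = 4 \cdot 45 = 180$)
$v \left(-25 + S\right) = 180 \left(-25 - 50\right) = 180 \left(-75\right) = -13500$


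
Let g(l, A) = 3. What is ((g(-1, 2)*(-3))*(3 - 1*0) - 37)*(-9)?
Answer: 576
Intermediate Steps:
((g(-1, 2)*(-3))*(3 - 1*0) - 37)*(-9) = ((3*(-3))*(3 - 1*0) - 37)*(-9) = (-9*(3 + 0) - 37)*(-9) = (-9*3 - 37)*(-9) = (-27 - 37)*(-9) = -64*(-9) = 576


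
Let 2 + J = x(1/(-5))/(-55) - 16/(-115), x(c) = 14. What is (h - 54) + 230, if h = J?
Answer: 219964/1265 ≈ 173.88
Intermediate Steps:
J = -2676/1265 (J = -2 + (14/(-55) - 16/(-115)) = -2 + (14*(-1/55) - 16*(-1/115)) = -2 + (-14/55 + 16/115) = -2 - 146/1265 = -2676/1265 ≈ -2.1154)
h = -2676/1265 ≈ -2.1154
(h - 54) + 230 = (-2676/1265 - 54) + 230 = -70986/1265 + 230 = 219964/1265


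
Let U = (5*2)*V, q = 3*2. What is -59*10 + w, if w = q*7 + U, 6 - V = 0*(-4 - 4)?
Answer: -488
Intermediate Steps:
q = 6
V = 6 (V = 6 - 0*(-4 - 4) = 6 - 0*(-8) = 6 - 1*0 = 6 + 0 = 6)
U = 60 (U = (5*2)*6 = 10*6 = 60)
w = 102 (w = 6*7 + 60 = 42 + 60 = 102)
-59*10 + w = -59*10 + 102 = -590 + 102 = -488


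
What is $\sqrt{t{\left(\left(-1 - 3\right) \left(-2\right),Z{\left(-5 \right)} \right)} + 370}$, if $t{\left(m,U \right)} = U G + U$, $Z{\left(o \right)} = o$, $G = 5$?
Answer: $2 \sqrt{85} \approx 18.439$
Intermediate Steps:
$t{\left(m,U \right)} = 6 U$ ($t{\left(m,U \right)} = U 5 + U = 5 U + U = 6 U$)
$\sqrt{t{\left(\left(-1 - 3\right) \left(-2\right),Z{\left(-5 \right)} \right)} + 370} = \sqrt{6 \left(-5\right) + 370} = \sqrt{-30 + 370} = \sqrt{340} = 2 \sqrt{85}$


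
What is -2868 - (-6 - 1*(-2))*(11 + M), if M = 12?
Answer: -2776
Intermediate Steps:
-2868 - (-6 - 1*(-2))*(11 + M) = -2868 - (-6 - 1*(-2))*(11 + 12) = -2868 - (-6 + 2)*23 = -2868 - (-4)*23 = -2868 - 1*(-92) = -2868 + 92 = -2776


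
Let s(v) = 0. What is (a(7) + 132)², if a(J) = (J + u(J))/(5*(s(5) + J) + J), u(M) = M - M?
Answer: 628849/36 ≈ 17468.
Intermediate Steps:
u(M) = 0
a(J) = ⅙ (a(J) = (J + 0)/(5*(0 + J) + J) = J/(5*J + J) = J/((6*J)) = J*(1/(6*J)) = ⅙)
(a(7) + 132)² = (⅙ + 132)² = (793/6)² = 628849/36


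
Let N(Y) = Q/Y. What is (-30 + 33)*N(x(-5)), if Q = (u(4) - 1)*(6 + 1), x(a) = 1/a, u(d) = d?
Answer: -315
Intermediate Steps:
x(a) = 1/a
Q = 21 (Q = (4 - 1)*(6 + 1) = 3*7 = 21)
N(Y) = 21/Y
(-30 + 33)*N(x(-5)) = (-30 + 33)*(21/(1/(-5))) = 3*(21/(-1/5)) = 3*(21*(-5)) = 3*(-105) = -315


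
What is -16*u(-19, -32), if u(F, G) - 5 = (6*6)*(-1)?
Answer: 496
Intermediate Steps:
u(F, G) = -31 (u(F, G) = 5 + (6*6)*(-1) = 5 + 36*(-1) = 5 - 36 = -31)
-16*u(-19, -32) = -16*(-31) = 496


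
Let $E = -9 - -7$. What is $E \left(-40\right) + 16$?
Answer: $96$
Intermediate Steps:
$E = -2$ ($E = -9 + 7 = -2$)
$E \left(-40\right) + 16 = \left(-2\right) \left(-40\right) + 16 = 80 + 16 = 96$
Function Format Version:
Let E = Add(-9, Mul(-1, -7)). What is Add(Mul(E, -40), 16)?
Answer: 96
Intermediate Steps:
E = -2 (E = Add(-9, 7) = -2)
Add(Mul(E, -40), 16) = Add(Mul(-2, -40), 16) = Add(80, 16) = 96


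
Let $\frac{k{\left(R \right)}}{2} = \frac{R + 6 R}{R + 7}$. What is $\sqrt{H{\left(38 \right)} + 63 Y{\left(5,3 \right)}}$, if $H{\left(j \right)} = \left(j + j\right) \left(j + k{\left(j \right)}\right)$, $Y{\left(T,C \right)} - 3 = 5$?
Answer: $\frac{4 \sqrt{60335}}{15} \approx 65.502$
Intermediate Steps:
$k{\left(R \right)} = \frac{14 R}{7 + R}$ ($k{\left(R \right)} = 2 \frac{R + 6 R}{R + 7} = 2 \frac{7 R}{7 + R} = \frac{14 R}{7 + R}$)
$Y{\left(T,C \right)} = 8$ ($Y{\left(T,C \right)} = 3 + 5 = 8$)
$H{\left(j \right)} = 2 j \left(j + \frac{14 j}{7 + j}\right)$ ($H{\left(j \right)} = \left(j + j\right) \left(j + \frac{14 j}{7 + j}\right) = 2 j \left(j + \frac{14 j}{7 + j}\right)$)
$\sqrt{H{\left(38 \right)} + 63 Y{\left(5,3 \right)}} = \sqrt{\frac{2 \cdot 38^{2} \left(21 + 38\right)}{7 + 38} + 63 \cdot 8} = \sqrt{2 \cdot 1444 \cdot \frac{1}{45} \cdot 59 + 504} = \sqrt{\frac{170392}{45} + 504} = \sqrt{\frac{193072}{45}} = \frac{4 \sqrt{60335}}{15}$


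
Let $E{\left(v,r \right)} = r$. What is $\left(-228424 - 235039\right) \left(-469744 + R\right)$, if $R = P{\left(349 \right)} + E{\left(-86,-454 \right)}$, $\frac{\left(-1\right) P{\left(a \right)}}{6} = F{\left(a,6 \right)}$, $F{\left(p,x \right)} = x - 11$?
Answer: $217905471784$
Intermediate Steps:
$F{\left(p,x \right)} = -11 + x$ ($F{\left(p,x \right)} = x - 11 = -11 + x$)
$P{\left(a \right)} = 30$ ($P{\left(a \right)} = - 6 \left(-11 + 6\right) = \left(-6\right) \left(-5\right) = 30$)
$R = -424$ ($R = 30 - 454 = -424$)
$\left(-228424 - 235039\right) \left(-469744 + R\right) = \left(-228424 - 235039\right) \left(-469744 - 424\right) = \left(-463463\right) \left(-470168\right) = 217905471784$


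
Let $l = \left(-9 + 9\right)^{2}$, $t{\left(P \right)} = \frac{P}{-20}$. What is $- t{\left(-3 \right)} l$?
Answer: $0$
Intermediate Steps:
$t{\left(P \right)} = - \frac{P}{20}$ ($t{\left(P \right)} = P \left(- \frac{1}{20}\right) = - \frac{P}{20}$)
$l = 0$ ($l = 0^{2} = 0$)
$- t{\left(-3 \right)} l = - \left(- \frac{1}{20}\right) \left(-3\right) 0 = - \frac{3 \cdot 0}{20} = \left(-1\right) 0 = 0$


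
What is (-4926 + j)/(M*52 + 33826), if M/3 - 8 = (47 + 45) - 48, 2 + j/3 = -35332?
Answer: -55464/20969 ≈ -2.6450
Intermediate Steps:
j = -106002 (j = -6 + 3*(-35332) = -6 - 105996 = -106002)
M = 156 (M = 24 + 3*((47 + 45) - 48) = 24 + 3*(92 - 48) = 24 + 3*44 = 24 + 132 = 156)
(-4926 + j)/(M*52 + 33826) = (-4926 - 106002)/(156*52 + 33826) = -110928/(8112 + 33826) = -110928/41938 = -110928*1/41938 = -55464/20969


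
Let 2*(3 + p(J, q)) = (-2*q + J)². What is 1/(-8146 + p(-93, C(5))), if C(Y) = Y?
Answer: -2/5689 ≈ -0.00035156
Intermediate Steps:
p(J, q) = -3 + (J - 2*q)²/2 (p(J, q) = -3 + (-2*q + J)²/2 = -3 + (J - 2*q)²/2)
1/(-8146 + p(-93, C(5))) = 1/(-8146 + (-3 + (-93 - 2*5)²/2)) = 1/(-8146 + (-3 + (-93 - 10)²/2)) = 1/(-8146 + (-3 + (½)*(-103)²)) = 1/(-8146 + (-3 + (½)*10609)) = 1/(-8146 + (-3 + 10609/2)) = 1/(-8146 + 10603/2) = 1/(-5689/2) = -2/5689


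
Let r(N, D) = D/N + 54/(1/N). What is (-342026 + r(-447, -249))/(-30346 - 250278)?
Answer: 54558353/41812976 ≈ 1.3048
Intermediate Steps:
r(N, D) = 54*N + D/N (r(N, D) = D/N + 54*N = 54*N + D/N)
(-342026 + r(-447, -249))/(-30346 - 250278) = (-342026 + (54*(-447) - 249/(-447)))/(-30346 - 250278) = (-342026 + (-24138 - 249*(-1/447)))/(-280624) = (-342026 + (-24138 + 83/149))*(-1/280624) = (-342026 - 3596479/149)*(-1/280624) = -54558353/149*(-1/280624) = 54558353/41812976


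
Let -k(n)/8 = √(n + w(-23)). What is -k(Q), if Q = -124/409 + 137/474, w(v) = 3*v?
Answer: 4*I*√2593829565402/96933 ≈ 66.46*I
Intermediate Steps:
Q = -2743/193866 (Q = -124*1/409 + 137*(1/474) = -124/409 + 137/474 = -2743/193866 ≈ -0.014149)
k(n) = -8*√(-69 + n) (k(n) = -8*√(n + 3*(-23)) = -8*√(n - 69) = -8*√(-69 + n))
-k(Q) = -(-8)*√(-69 - 2743/193866) = -(-8)*√(-13379497/193866) = -(-8)*I*√2593829565402/193866 = -(-4)*I*√2593829565402/96933 = 4*I*√2593829565402/96933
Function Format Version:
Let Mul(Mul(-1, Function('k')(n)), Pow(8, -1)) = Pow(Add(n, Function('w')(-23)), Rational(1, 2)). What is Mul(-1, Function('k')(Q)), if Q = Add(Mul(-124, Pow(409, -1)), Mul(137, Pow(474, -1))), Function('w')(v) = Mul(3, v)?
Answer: Mul(Rational(4, 96933), I, Pow(2593829565402, Rational(1, 2))) ≈ Mul(66.460, I)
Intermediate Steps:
Q = Rational(-2743, 193866) (Q = Add(Mul(-124, Rational(1, 409)), Mul(137, Rational(1, 474))) = Add(Rational(-124, 409), Rational(137, 474)) = Rational(-2743, 193866) ≈ -0.014149)
Function('k')(n) = Mul(-8, Pow(Add(-69, n), Rational(1, 2))) (Function('k')(n) = Mul(-8, Pow(Add(n, Mul(3, -23)), Rational(1, 2))) = Mul(-8, Pow(Add(n, -69), Rational(1, 2))) = Mul(-8, Pow(Add(-69, n), Rational(1, 2))))
Mul(-1, Function('k')(Q)) = Mul(-1, Mul(-8, Pow(Add(-69, Rational(-2743, 193866)), Rational(1, 2)))) = Mul(-1, Mul(-8, Pow(Rational(-13379497, 193866), Rational(1, 2)))) = Mul(-1, Mul(-8, Mul(Rational(1, 193866), I, Pow(2593829565402, Rational(1, 2))))) = Mul(-1, Mul(Rational(-4, 96933), I, Pow(2593829565402, Rational(1, 2)))) = Mul(Rational(4, 96933), I, Pow(2593829565402, Rational(1, 2)))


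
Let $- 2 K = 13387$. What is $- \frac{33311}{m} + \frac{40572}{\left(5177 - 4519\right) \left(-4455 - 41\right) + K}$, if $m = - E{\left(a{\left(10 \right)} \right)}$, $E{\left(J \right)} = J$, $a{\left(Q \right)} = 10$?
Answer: $\frac{197537515813}{59301230} \approx 3331.1$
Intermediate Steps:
$K = - \frac{13387}{2}$ ($K = \left(- \frac{1}{2}\right) 13387 = - \frac{13387}{2} \approx -6693.5$)
$m = -10$ ($m = \left(-1\right) 10 = -10$)
$- \frac{33311}{m} + \frac{40572}{\left(5177 - 4519\right) \left(-4455 - 41\right) + K} = - \frac{33311}{-10} + \frac{40572}{\left(5177 - 4519\right) \left(-4455 - 41\right) - \frac{13387}{2}} = \left(-33311\right) \left(- \frac{1}{10}\right) + \frac{40572}{658 \left(-4496\right) - \frac{13387}{2}} = \frac{33311}{10} + \frac{40572}{-2958368 - \frac{13387}{2}} = \frac{33311}{10} + \frac{40572}{- \frac{5930123}{2}} = \frac{33311}{10} + 40572 \left(- \frac{2}{5930123}\right) = \frac{33311}{10} - \frac{81144}{5930123} = \frac{197537515813}{59301230}$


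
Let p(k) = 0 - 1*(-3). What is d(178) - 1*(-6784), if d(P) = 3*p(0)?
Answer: 6793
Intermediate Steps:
p(k) = 3 (p(k) = 0 + 3 = 3)
d(P) = 9 (d(P) = 3*3 = 9)
d(178) - 1*(-6784) = 9 - 1*(-6784) = 9 + 6784 = 6793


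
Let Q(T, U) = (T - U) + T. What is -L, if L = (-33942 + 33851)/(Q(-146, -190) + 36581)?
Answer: 91/36479 ≈ 0.0024946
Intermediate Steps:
Q(T, U) = -U + 2*T
L = -91/36479 (L = (-33942 + 33851)/((-1*(-190) + 2*(-146)) + 36581) = -91/((190 - 292) + 36581) = -91/(-102 + 36581) = -91/36479 ≈ -0.0024946)
-L = -1*(-91/36479) = 91/36479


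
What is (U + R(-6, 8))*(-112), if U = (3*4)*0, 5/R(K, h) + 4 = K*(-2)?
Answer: -70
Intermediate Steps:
R(K, h) = 5/(-4 - 2*K) (R(K, h) = 5/(-4 + K*(-2)) = 5/(-4 - 2*K))
U = 0 (U = 12*0 = 0)
(U + R(-6, 8))*(-112) = (0 - 5/(4 + 2*(-6)))*(-112) = (0 - 5/(4 - 12))*(-112) = (0 - 5/(-8))*(-112) = (0 - 5*(-⅛))*(-112) = (0 + 5/8)*(-112) = (5/8)*(-112) = -70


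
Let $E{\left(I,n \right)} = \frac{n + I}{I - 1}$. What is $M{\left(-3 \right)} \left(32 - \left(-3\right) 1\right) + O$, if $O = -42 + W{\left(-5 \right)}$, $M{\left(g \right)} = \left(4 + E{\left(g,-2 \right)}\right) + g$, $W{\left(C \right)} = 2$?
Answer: $\frac{155}{4} \approx 38.75$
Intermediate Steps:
$E{\left(I,n \right)} = \frac{I + n}{-1 + I}$
$M{\left(g \right)} = 4 + g + \frac{-2 + g}{-1 + g}$ ($M{\left(g \right)} = \left(4 + \frac{g - 2}{-1 + g}\right) + g = \left(4 + \frac{-2 + g}{-1 + g}\right) + g = 4 + g + \frac{-2 + g}{-1 + g}$)
$O = -40$ ($O = -42 + 2 = -40$)
$M{\left(-3 \right)} \left(32 - \left(-3\right) 1\right) + O = \frac{-6 + \left(-3\right)^{2} + 4 \left(-3\right)}{-1 - 3} \left(32 - \left(-3\right) 1\right) - 40 = \frac{-6 + 9 - 12}{-4} \left(32 - -3\right) - 40 = \left(- \frac{1}{4}\right) \left(-9\right) \left(32 + 3\right) - 40 = \frac{9}{4} \cdot 35 - 40 = \frac{315}{4} - 40 = \frac{155}{4}$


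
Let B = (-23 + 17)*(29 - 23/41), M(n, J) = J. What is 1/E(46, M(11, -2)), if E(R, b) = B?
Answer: -41/6996 ≈ -0.0058605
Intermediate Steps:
B = -6996/41 (B = -6*(29 - 23*1/41) = -6*(29 - 23/41) = -6*1166/41 = -6996/41 ≈ -170.63)
E(R, b) = -6996/41
1/E(46, M(11, -2)) = 1/(-6996/41) = -41/6996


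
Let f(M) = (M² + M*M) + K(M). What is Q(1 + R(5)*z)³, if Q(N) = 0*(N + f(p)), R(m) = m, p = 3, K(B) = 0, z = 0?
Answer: 0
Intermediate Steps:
f(M) = 2*M² (f(M) = (M² + M*M) + 0 = (M² + M²) + 0 = 2*M² + 0 = 2*M²)
Q(N) = 0 (Q(N) = 0*(N + 2*3²) = 0*(N + 2*9) = 0*(N + 18) = 0*(18 + N) = 0)
Q(1 + R(5)*z)³ = 0³ = 0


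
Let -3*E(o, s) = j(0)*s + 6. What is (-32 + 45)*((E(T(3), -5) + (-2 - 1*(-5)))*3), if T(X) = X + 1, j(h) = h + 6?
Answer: 429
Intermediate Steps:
j(h) = 6 + h
T(X) = 1 + X
E(o, s) = -2 - 2*s (E(o, s) = -((6 + 0)*s + 6)/3 = -(6*s + 6)/3 = -(6 + 6*s)/3 = -2 - 2*s)
(-32 + 45)*((E(T(3), -5) + (-2 - 1*(-5)))*3) = (-32 + 45)*(((-2 - 2*(-5)) + (-2 - 1*(-5)))*3) = 13*(((-2 + 10) + (-2 + 5))*3) = 13*((8 + 3)*3) = 13*(11*3) = 13*33 = 429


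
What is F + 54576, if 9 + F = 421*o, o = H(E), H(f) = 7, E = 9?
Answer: 57514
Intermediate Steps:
o = 7
F = 2938 (F = -9 + 421*7 = -9 + 2947 = 2938)
F + 54576 = 2938 + 54576 = 57514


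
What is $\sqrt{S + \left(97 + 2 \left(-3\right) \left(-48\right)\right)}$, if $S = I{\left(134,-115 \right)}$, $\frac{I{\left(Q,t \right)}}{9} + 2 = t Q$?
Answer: $i \sqrt{138323} \approx 371.92 i$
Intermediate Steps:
$I{\left(Q,t \right)} = -18 + 9 Q t$ ($I{\left(Q,t \right)} = -18 + 9 t Q = -18 + 9 Q t$)
$S = -138708$ ($S = -18 + 9 \cdot 134 \left(-115\right) = -18 - 138690 = -138708$)
$\sqrt{S + \left(97 + 2 \left(-3\right) \left(-48\right)\right)} = \sqrt{-138708 + \left(97 + 2 \left(-3\right) \left(-48\right)\right)} = \sqrt{-138708 + \left(97 - -288\right)} = \sqrt{-138708 + \left(97 + 288\right)} = \sqrt{-138708 + 385} = \sqrt{-138323} = i \sqrt{138323}$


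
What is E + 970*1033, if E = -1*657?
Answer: 1001353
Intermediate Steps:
E = -657
E + 970*1033 = -657 + 970*1033 = -657 + 1002010 = 1001353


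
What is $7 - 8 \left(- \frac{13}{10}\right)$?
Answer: $\frac{87}{5} \approx 17.4$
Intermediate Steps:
$7 - 8 \left(- \frac{13}{10}\right) = 7 - 8 \left(\left(-13\right) \frac{1}{10}\right) = 7 - - \frac{52}{5} = 7 + \frac{52}{5} = \frac{87}{5}$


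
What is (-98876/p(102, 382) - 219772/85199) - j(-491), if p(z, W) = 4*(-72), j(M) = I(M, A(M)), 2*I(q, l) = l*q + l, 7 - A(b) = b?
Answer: 750539569777/6134328 ≈ 1.2235e+5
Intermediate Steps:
A(b) = 7 - b
I(q, l) = l/2 + l*q/2 (I(q, l) = (l*q + l)/2 = (l + l*q)/2 = l/2 + l*q/2)
j(M) = (1 + M)*(7 - M)/2 (j(M) = (7 - M)*(1 + M)/2 = (1 + M)*(7 - M)/2)
p(z, W) = -288
(-98876/p(102, 382) - 219772/85199) - j(-491) = (-98876/(-288) - 219772/85199) - (-1)*(1 - 491)*(-7 - 491)/2 = (-98876*(-1/288) - 219772*1/85199) - (-1)*(-490)*(-498)/2 = (24719/72 - 219772/85199) - 1*(-122010) = 2090210497/6134328 + 122010 = 750539569777/6134328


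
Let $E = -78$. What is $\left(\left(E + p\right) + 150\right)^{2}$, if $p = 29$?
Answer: $10201$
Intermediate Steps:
$\left(\left(E + p\right) + 150\right)^{2} = \left(\left(-78 + 29\right) + 150\right)^{2} = \left(-49 + 150\right)^{2} = 101^{2} = 10201$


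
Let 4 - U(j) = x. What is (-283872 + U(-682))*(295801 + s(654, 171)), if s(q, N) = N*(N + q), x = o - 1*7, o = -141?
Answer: -123950458720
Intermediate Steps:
x = -148 (x = -141 - 1*7 = -141 - 7 = -148)
U(j) = 152 (U(j) = 4 - 1*(-148) = 4 + 148 = 152)
(-283872 + U(-682))*(295801 + s(654, 171)) = (-283872 + 152)*(295801 + 171*(171 + 654)) = -283720*(295801 + 171*825) = -283720*(295801 + 141075) = -283720*436876 = -123950458720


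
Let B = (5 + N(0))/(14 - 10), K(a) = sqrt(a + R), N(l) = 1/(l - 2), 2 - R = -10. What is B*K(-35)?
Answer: 9*I*sqrt(23)/8 ≈ 5.3953*I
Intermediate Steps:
R = 12 (R = 2 - 1*(-10) = 2 + 10 = 12)
N(l) = 1/(-2 + l)
K(a) = sqrt(12 + a) (K(a) = sqrt(a + 12) = sqrt(12 + a))
B = 9/8 (B = (5 + 1/(-2 + 0))/(14 - 10) = (5 + 1/(-2))/4 = (5 - 1/2)*(1/4) = (9/2)*(1/4) = 9/8 ≈ 1.1250)
B*K(-35) = 9*sqrt(12 - 35)/8 = 9*sqrt(-23)/8 = 9*(I*sqrt(23))/8 = 9*I*sqrt(23)/8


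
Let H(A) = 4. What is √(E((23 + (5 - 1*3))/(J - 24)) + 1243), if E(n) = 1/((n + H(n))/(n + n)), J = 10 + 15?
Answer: √1046813/29 ≈ 35.281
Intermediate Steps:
J = 25
E(n) = 2*n/(4 + n) (E(n) = 1/((n + 4)/(n + n)) = 1/((4 + n)/((2*n))) = 1/((4 + n)*(1/(2*n))) = 1/((4 + n)/(2*n)) = 2*n/(4 + n))
√(E((23 + (5 - 1*3))/(J - 24)) + 1243) = √(2*((23 + (5 - 1*3))/(25 - 24))/(4 + (23 + (5 - 1*3))/(25 - 24)) + 1243) = √(2*((23 + (5 - 3))/1)/(4 + (23 + (5 - 3))/1) + 1243) = √(2*((23 + 2)*1)/(4 + (23 + 2)*1) + 1243) = √(2*(25*1)/(4 + 25*1) + 1243) = √(2*25/(4 + 25) + 1243) = √(2*25/29 + 1243) = √(2*25*(1/29) + 1243) = √(50/29 + 1243) = √(36097/29) = √1046813/29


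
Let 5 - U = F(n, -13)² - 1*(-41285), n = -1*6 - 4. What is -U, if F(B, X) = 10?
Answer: 41380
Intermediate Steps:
n = -10 (n = -6 - 4 = -10)
U = -41380 (U = 5 - (10² - 1*(-41285)) = 5 - (100 + 41285) = 5 - 1*41385 = 5 - 41385 = -41380)
-U = -1*(-41380) = 41380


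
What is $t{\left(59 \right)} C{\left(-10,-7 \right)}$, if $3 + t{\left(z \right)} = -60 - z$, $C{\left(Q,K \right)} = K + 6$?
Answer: $122$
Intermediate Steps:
$C{\left(Q,K \right)} = 6 + K$
$t{\left(z \right)} = -63 - z$ ($t{\left(z \right)} = -3 - \left(60 + z\right) = -63 - z$)
$t{\left(59 \right)} C{\left(-10,-7 \right)} = \left(-63 - 59\right) \left(6 - 7\right) = \left(-63 - 59\right) \left(-1\right) = \left(-122\right) \left(-1\right) = 122$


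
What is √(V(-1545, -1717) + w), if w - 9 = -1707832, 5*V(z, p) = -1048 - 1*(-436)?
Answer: I*√42698635/5 ≈ 1306.9*I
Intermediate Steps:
V(z, p) = -612/5 (V(z, p) = (-1048 - 1*(-436))/5 = (-1048 + 436)/5 = (⅕)*(-612) = -612/5)
w = -1707823 (w = 9 - 1707832 = -1707823)
√(V(-1545, -1717) + w) = √(-612/5 - 1707823) = √(-8539727/5) = I*√42698635/5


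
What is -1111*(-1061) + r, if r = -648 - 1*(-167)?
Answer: 1178290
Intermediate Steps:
r = -481 (r = -648 + 167 = -481)
-1111*(-1061) + r = -1111*(-1061) - 481 = 1178771 - 481 = 1178290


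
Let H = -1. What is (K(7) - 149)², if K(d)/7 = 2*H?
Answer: 26569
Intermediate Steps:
K(d) = -14 (K(d) = 7*(2*(-1)) = 7*(-2) = -14)
(K(7) - 149)² = (-14 - 149)² = (-163)² = 26569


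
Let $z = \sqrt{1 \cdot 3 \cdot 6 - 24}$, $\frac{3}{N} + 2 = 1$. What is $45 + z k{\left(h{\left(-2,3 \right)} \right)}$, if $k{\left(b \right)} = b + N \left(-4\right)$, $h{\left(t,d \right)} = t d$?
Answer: $45 + 6 i \sqrt{6} \approx 45.0 + 14.697 i$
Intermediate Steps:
$N = -3$ ($N = \frac{3}{-2 + 1} = \frac{3}{-1} = 3 \left(-1\right) = -3$)
$h{\left(t,d \right)} = d t$
$z = i \sqrt{6}$ ($z = \sqrt{3 \cdot 6 - 24} = \sqrt{18 - 24} = \sqrt{-6} = i \sqrt{6} \approx 2.4495 i$)
$k{\left(b \right)} = 12 + b$ ($k{\left(b \right)} = b - -12 = b + 12 = 12 + b$)
$45 + z k{\left(h{\left(-2,3 \right)} \right)} = 45 + i \sqrt{6} \left(12 + 3 \left(-2\right)\right) = 45 + i \sqrt{6} \left(12 - 6\right) = 45 + i \sqrt{6} \cdot 6 = 45 + 6 i \sqrt{6}$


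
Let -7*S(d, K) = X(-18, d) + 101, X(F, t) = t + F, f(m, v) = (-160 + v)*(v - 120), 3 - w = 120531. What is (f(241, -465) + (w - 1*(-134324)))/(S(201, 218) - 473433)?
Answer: -2655947/3314315 ≈ -0.80136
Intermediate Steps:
w = -120528 (w = 3 - 1*120531 = 3 - 120531 = -120528)
f(m, v) = (-160 + v)*(-120 + v)
X(F, t) = F + t
S(d, K) = -83/7 - d/7 (S(d, K) = -((-18 + d) + 101)/7 = -(83 + d)/7 = -83/7 - d/7)
(f(241, -465) + (w - 1*(-134324)))/(S(201, 218) - 473433) = ((19200 + (-465)² - 280*(-465)) + (-120528 - 1*(-134324)))/((-83/7 - ⅐*201) - 473433) = ((19200 + 216225 + 130200) + (-120528 + 134324))/((-83/7 - 201/7) - 473433) = (365625 + 13796)/(-284/7 - 473433) = 379421/(-3314315/7) = 379421*(-7/3314315) = -2655947/3314315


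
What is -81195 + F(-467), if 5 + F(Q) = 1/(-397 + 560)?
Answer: -13235599/163 ≈ -81200.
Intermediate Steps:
F(Q) = -814/163 (F(Q) = -5 + 1/(-397 + 560) = -5 + 1/163 = -814/163)
-81195 + F(-467) = -81195 - 814/163 = -13235599/163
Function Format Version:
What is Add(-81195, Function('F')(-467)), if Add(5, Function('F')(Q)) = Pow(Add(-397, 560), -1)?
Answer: Rational(-13235599, 163) ≈ -81200.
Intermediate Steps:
Function('F')(Q) = Rational(-814, 163) (Function('F')(Q) = Add(-5, Pow(Add(-397, 560), -1)) = Add(-5, Pow(163, -1)) = Add(-5, Rational(1, 163)) = Rational(-814, 163))
Add(-81195, Function('F')(-467)) = Add(-81195, Rational(-814, 163)) = Rational(-13235599, 163)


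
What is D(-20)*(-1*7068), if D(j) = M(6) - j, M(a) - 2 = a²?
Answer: -409944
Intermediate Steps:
M(a) = 2 + a²
D(j) = 38 - j (D(j) = (2 + 6²) - j = (2 + 36) - j = 38 - j)
D(-20)*(-1*7068) = (38 - 1*(-20))*(-1*7068) = (38 + 20)*(-7068) = 58*(-7068) = -409944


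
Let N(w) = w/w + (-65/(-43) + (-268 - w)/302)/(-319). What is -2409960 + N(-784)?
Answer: -172126502378/71423 ≈ -2.4100e+6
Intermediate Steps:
N(w) = 2067214/2071267 + w/96338 (N(w) = 1 + (-65*(-1/43) + (-268 - w)*(1/302))*(-1/319) = 1 + (65/43 + (-134/151 - w/302))*(-1/319) = 1 + (4053/6493 - w/302)*(-1/319) = 1 + (-4053/2071267 + w/96338) = 2067214/2071267 + w/96338)
-2409960 + N(-784) = -2409960 + (2067214/2071267 + (1/96338)*(-784)) = -2409960 + (2067214/2071267 - 392/48169) = -2409960 + 70702/71423 = -172126502378/71423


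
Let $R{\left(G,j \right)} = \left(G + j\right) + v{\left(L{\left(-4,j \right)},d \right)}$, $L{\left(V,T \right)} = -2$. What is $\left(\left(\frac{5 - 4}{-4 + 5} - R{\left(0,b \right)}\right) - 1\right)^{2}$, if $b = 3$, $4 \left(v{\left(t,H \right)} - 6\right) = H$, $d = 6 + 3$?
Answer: $\frac{2025}{16} \approx 126.56$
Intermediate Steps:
$d = 9$
$v{\left(t,H \right)} = 6 + \frac{H}{4}$
$R{\left(G,j \right)} = \frac{33}{4} + G + j$ ($R{\left(G,j \right)} = \left(G + j\right) + \left(6 + \frac{1}{4} \cdot 9\right) = \left(G + j\right) + \left(6 + \frac{9}{4}\right) = \left(G + j\right) + \frac{33}{4} = \frac{33}{4} + G + j$)
$\left(\left(\frac{5 - 4}{-4 + 5} - R{\left(0,b \right)}\right) - 1\right)^{2} = \left(\left(\frac{5 - 4}{-4 + 5} - \left(\frac{33}{4} + 0 + 3\right)\right) - 1\right)^{2} = \left(\left(1 \cdot 1^{-1} - \frac{45}{4}\right) - 1\right)^{2} = \left(\left(1 \cdot 1 - \frac{45}{4}\right) - 1\right)^{2} = \left(\left(1 - \frac{45}{4}\right) - 1\right)^{2} = \left(- \frac{41}{4} - 1\right)^{2} = \left(- \frac{45}{4}\right)^{2} = \frac{2025}{16}$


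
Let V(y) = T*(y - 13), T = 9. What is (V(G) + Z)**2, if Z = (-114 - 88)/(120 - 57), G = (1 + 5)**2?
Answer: 164839921/3969 ≈ 41532.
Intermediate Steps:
G = 36 (G = 6**2 = 36)
V(y) = -117 + 9*y (V(y) = 9*(y - 13) = 9*(-13 + y) = -117 + 9*y)
Z = -202/63 ≈ -3.2063
(V(G) + Z)**2 = ((-117 + 9*36) - 202/63)**2 = ((-117 + 324) - 202/63)**2 = (207 - 202/63)**2 = (12839/63)**2 = 164839921/3969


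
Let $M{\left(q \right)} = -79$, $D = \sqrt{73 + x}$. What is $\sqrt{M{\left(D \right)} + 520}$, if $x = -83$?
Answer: $21$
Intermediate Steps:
$D = i \sqrt{10}$ ($D = \sqrt{73 - 83} = \sqrt{-10} = i \sqrt{10} \approx 3.1623 i$)
$\sqrt{M{\left(D \right)} + 520} = \sqrt{-79 + 520} = \sqrt{441} = 21$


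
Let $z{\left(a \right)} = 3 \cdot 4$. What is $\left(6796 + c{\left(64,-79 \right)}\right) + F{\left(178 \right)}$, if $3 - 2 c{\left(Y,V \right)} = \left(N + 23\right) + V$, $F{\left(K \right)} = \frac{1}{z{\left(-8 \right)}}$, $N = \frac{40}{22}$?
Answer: $\frac{900857}{132} \approx 6824.7$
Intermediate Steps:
$z{\left(a \right)} = 12$
$N = \frac{20}{11}$ ($N = 40 \cdot \frac{1}{22} = \frac{20}{11} \approx 1.8182$)
$F{\left(K \right)} = \frac{1}{12}$
$c{\left(Y,V \right)} = - \frac{120}{11} - \frac{V}{2}$ ($c{\left(Y,V \right)} = \frac{3}{2} - \frac{\left(\frac{20}{11} + 23\right) + V}{2} = \frac{3}{2} - \frac{\frac{273}{11} + V}{2} = \frac{3}{2} - \left(\frac{273}{22} + \frac{V}{2}\right) = - \frac{120}{11} - \frac{V}{2}$)
$\left(6796 + c{\left(64,-79 \right)}\right) + F{\left(178 \right)} = \left(6796 - - \frac{629}{22}\right) + \frac{1}{12} = \left(6796 + \left(- \frac{120}{11} + \frac{79}{2}\right)\right) + \frac{1}{12} = \left(6796 + \frac{629}{22}\right) + \frac{1}{12} = \frac{150141}{22} + \frac{1}{12} = \frac{900857}{132}$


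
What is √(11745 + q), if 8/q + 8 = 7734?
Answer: √175267937357/3863 ≈ 108.37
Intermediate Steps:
q = 4/3863 (q = 8/(-8 + 7734) = 8/7726 = 8*(1/7726) = 4/3863 ≈ 0.0010355)
√(11745 + q) = √(11745 + 4/3863) = √(45370939/3863) = √175267937357/3863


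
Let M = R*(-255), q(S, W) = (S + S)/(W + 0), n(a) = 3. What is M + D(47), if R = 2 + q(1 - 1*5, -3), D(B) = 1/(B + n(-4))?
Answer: -59499/50 ≈ -1190.0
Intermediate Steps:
q(S, W) = 2*S/W (q(S, W) = (2*S)/W = 2*S/W)
D(B) = 1/(3 + B) (D(B) = 1/(B + 3) = 1/(3 + B))
R = 14/3 (R = 2 + 2*(1 - 1*5)/(-3) = 2 + 2*(1 - 5)*(-⅓) = 2 + 2*(-4)*(-⅓) = 2 + 8/3 = 14/3 ≈ 4.6667)
M = -1190 (M = (14/3)*(-255) = -1190)
M + D(47) = -1190 + 1/(3 + 47) = -1190 + 1/50 = -59499/50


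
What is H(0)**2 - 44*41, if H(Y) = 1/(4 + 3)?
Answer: -88395/49 ≈ -1804.0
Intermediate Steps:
H(Y) = 1/7
H(0)**2 - 44*41 = (1/7)**2 - 44*41 = 1/49 - 1804 = -88395/49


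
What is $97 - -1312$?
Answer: $1409$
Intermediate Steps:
$97 - -1312 = 97 + 1312 = 1409$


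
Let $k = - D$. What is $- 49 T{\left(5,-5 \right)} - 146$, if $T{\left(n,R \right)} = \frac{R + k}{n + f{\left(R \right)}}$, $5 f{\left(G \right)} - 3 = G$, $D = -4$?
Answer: $- \frac{3113}{23} \approx -135.35$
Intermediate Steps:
$f{\left(G \right)} = \frac{3}{5} + \frac{G}{5}$
$k = 4$ ($k = \left(-1\right) \left(-4\right) = 4$)
$T{\left(n,R \right)} = \frac{4 + R}{\frac{3}{5} + n + \frac{R}{5}}$ ($T{\left(n,R \right)} = \frac{R + 4}{n + \left(\frac{3}{5} + \frac{R}{5}\right)} = \frac{4 + R}{\frac{3}{5} + n + \frac{R}{5}}$)
$- 49 T{\left(5,-5 \right)} - 146 = - 49 \frac{5 \left(4 - 5\right)}{3 - 5 + 5 \cdot 5} - 146 = - 49 \cdot 5 \frac{1}{3 - 5 + 25} \left(-1\right) - 146 = - 49 \cdot 5 \cdot \frac{1}{23} \left(-1\right) - 146 = \left(-49\right) \left(- \frac{5}{23}\right) - 146 = \frac{245}{23} - 146 = - \frac{3113}{23}$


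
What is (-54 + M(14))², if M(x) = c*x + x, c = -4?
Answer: 9216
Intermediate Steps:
M(x) = -3*x (M(x) = -4*x + x = -3*x)
(-54 + M(14))² = (-54 - 3*14)² = (-54 - 42)² = (-96)² = 9216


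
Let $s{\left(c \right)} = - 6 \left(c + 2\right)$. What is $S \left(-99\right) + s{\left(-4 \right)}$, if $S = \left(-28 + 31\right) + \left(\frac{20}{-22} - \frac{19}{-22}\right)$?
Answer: $- \frac{561}{2} \approx -280.5$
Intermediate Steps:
$s{\left(c \right)} = -12 - 6 c$ ($s{\left(c \right)} = - 6 \left(2 + c\right) = -12 - 6 c$)
$S = \frac{65}{22}$ ($S = 3 + \left(20 \left(- \frac{1}{22}\right) - - \frac{19}{22}\right) = 3 + \left(- \frac{10}{11} + \frac{19}{22}\right) = 3 - \frac{1}{22} = \frac{65}{22} \approx 2.9545$)
$S \left(-99\right) + s{\left(-4 \right)} = \frac{65}{22} \left(-99\right) - -12 = - \frac{585}{2} + \left(-12 + 24\right) = - \frac{585}{2} + 12 = - \frac{561}{2}$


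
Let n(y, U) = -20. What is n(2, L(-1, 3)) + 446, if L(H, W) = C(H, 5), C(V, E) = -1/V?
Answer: 426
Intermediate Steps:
L(H, W) = -1/H
n(2, L(-1, 3)) + 446 = -20 + 446 = 426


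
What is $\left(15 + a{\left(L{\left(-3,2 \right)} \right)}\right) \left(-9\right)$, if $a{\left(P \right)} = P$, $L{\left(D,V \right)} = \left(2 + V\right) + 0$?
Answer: $-171$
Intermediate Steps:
$L{\left(D,V \right)} = 2 + V$
$\left(15 + a{\left(L{\left(-3,2 \right)} \right)}\right) \left(-9\right) = \left(15 + \left(2 + 2\right)\right) \left(-9\right) = \left(15 + 4\right) \left(-9\right) = 19 \left(-9\right) = -171$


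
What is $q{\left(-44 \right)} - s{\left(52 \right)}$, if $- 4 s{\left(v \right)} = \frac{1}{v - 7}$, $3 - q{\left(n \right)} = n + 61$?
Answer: $- \frac{2519}{180} \approx -13.994$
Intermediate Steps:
$q{\left(n \right)} = -58 - n$ ($q{\left(n \right)} = 3 - \left(n + 61\right) = 3 - \left(61 + n\right) = -58 - n$)
$s{\left(v \right)} = - \frac{1}{4 \left(-7 + v\right)}$ ($s{\left(v \right)} = - \frac{1}{4 \left(v - 7\right)} = - \frac{1}{4 \left(-7 + v\right)}$)
$q{\left(-44 \right)} - s{\left(52 \right)} = \left(-58 - -44\right) - - \frac{1}{-28 + 4 \cdot 52} = \left(-58 + 44\right) - - \frac{1}{-28 + 208} = -14 - - \frac{1}{180} = -14 + \frac{1}{180} = - \frac{2519}{180}$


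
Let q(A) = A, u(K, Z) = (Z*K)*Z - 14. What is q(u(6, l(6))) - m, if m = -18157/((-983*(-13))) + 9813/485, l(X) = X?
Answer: 1135364448/6197815 ≈ 183.19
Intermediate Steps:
u(K, Z) = -14 + K*Z**2 (u(K, Z) = (K*Z)*Z - 14 = K*Z**2 - 14 = -14 + K*Z**2)
m = 116594182/6197815 (m = -18157/12779 + 9813*(1/485) = -18157*1/12779 + 9813/485 = -18157/12779 + 9813/485 = 116594182/6197815 ≈ 18.812)
q(u(6, l(6))) - m = (-14 + 6*6**2) - 1*116594182/6197815 = (-14 + 6*36) - 116594182/6197815 = (-14 + 216) - 116594182/6197815 = 202 - 116594182/6197815 = 1135364448/6197815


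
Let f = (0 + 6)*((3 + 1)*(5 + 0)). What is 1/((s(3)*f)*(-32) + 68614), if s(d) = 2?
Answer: 1/60934 ≈ 1.6411e-5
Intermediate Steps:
f = 120 (f = 6*(4*5) = 6*20 = 120)
1/((s(3)*f)*(-32) + 68614) = 1/((2*120)*(-32) + 68614) = 1/(240*(-32) + 68614) = 1/(-7680 + 68614) = 1/60934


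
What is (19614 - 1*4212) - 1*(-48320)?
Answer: 63722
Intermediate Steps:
(19614 - 1*4212) - 1*(-48320) = (19614 - 4212) + 48320 = 15402 + 48320 = 63722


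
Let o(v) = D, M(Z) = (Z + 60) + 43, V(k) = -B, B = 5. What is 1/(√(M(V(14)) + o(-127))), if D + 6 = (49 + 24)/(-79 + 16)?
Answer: 3*√40061/5723 ≈ 0.10492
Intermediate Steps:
V(k) = -5 (V(k) = -1*5 = -5)
M(Z) = 103 + Z (M(Z) = (60 + Z) + 43 = 103 + Z)
D = -451/63 (D = -6 + (49 + 24)/(-79 + 16) = -6 + 73/(-63) = -6 + 73*(-1/63) = -6 - 73/63 = -451/63 ≈ -7.1587)
o(v) = -451/63
1/(√(M(V(14)) + o(-127))) = 1/(√((103 - 5) - 451/63)) = 1/(√(98 - 451/63)) = 1/(√(5723/63)) = 1/(√40061/21) = 3*√40061/5723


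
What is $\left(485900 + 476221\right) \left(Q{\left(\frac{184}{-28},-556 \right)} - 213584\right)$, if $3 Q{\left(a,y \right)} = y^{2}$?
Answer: $-106351572512$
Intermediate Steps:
$Q{\left(a,y \right)} = \frac{y^{2}}{3}$
$\left(485900 + 476221\right) \left(Q{\left(\frac{184}{-28},-556 \right)} - 213584\right) = \left(485900 + 476221\right) \left(\frac{\left(-556\right)^{2}}{3} - 213584\right) = 962121 \left(\frac{1}{3} \cdot 309136 - 213584\right) = 962121 \left(\frac{309136}{3} - 213584\right) = 962121 \left(- \frac{331616}{3}\right) = -106351572512$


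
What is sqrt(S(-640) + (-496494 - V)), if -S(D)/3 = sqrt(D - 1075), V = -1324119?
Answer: sqrt(827625 - 21*I*sqrt(35)) ≈ 909.74 - 0.068*I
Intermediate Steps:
S(D) = -3*sqrt(-1075 + D) (S(D) = -3*sqrt(D - 1075) = -3*sqrt(-1075 + D))
sqrt(S(-640) + (-496494 - V)) = sqrt(-3*sqrt(-1075 - 640) + (-496494 - 1*(-1324119))) = sqrt(-21*I*sqrt(35) + (-496494 + 1324119)) = sqrt(-21*I*sqrt(35) + 827625) = sqrt(827625 - 21*I*sqrt(35))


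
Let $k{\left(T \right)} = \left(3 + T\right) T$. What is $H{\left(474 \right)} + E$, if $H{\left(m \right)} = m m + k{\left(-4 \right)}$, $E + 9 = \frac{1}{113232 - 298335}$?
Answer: $\frac{41587276112}{185103} \approx 2.2467 \cdot 10^{5}$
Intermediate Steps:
$E = - \frac{1665928}{185103}$ ($E = -9 + \frac{1}{113232 - 298335} = -9 + \frac{1}{-185103} = -9 - \frac{1}{185103} = - \frac{1665928}{185103} \approx -9.0$)
$k{\left(T \right)} = T \left(3 + T\right)$
$H{\left(m \right)} = 4 + m^{2}$ ($H{\left(m \right)} = m m - 4 \left(3 - 4\right) = m^{2} - -4 = m^{2} + 4 = 4 + m^{2}$)
$H{\left(474 \right)} + E = \left(4 + 474^{2}\right) - \frac{1665928}{185103} = \left(4 + 224676\right) - \frac{1665928}{185103} = 224680 - \frac{1665928}{185103} = \frac{41587276112}{185103}$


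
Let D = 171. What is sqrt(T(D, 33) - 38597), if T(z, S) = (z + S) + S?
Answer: 2*I*sqrt(9590) ≈ 195.86*I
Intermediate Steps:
T(z, S) = z + 2*S (T(z, S) = (S + z) + S = z + 2*S)
sqrt(T(D, 33) - 38597) = sqrt((171 + 2*33) - 38597) = sqrt((171 + 66) - 38597) = sqrt(237 - 38597) = sqrt(-38360) = 2*I*sqrt(9590)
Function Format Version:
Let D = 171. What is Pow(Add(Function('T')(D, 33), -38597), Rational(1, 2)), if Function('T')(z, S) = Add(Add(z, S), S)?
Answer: Mul(2, I, Pow(9590, Rational(1, 2))) ≈ Mul(195.86, I)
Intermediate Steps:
Function('T')(z, S) = Add(z, Mul(2, S)) (Function('T')(z, S) = Add(Add(S, z), S) = Add(z, Mul(2, S)))
Pow(Add(Function('T')(D, 33), -38597), Rational(1, 2)) = Pow(Add(Add(171, Mul(2, 33)), -38597), Rational(1, 2)) = Pow(Add(Add(171, 66), -38597), Rational(1, 2)) = Pow(Add(237, -38597), Rational(1, 2)) = Pow(-38360, Rational(1, 2)) = Mul(2, I, Pow(9590, Rational(1, 2)))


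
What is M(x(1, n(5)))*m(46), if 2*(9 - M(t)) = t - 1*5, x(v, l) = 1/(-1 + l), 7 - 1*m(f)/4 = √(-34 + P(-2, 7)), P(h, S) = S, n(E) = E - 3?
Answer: 308 - 132*I*√3 ≈ 308.0 - 228.63*I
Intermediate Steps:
n(E) = -3 + E
m(f) = 28 - 12*I*√3 (m(f) = 28 - 4*√(-34 + 7) = 28 - 12*I*√3)
M(t) = 23/2 - t/2 (M(t) = 9 - (t - 1*5)/2 = 9 - (t - 5)/2 = 9 - (-5 + t)/2 = 9 + (5/2 - t/2) = 23/2 - t/2)
M(x(1, n(5)))*m(46) = (23/2 - 1/(2*(-1 + (-3 + 5))))*(28 - 12*I*√3) = (23/2 - 1/(2*(-1 + 2)))*(28 - 12*I*√3) = (23/2 - ½/1)*(28 - 12*I*√3) = (23/2 - ½*1)*(28 - 12*I*√3) = (23/2 - ½)*(28 - 12*I*√3) = 11*(28 - 12*I*√3) = 308 - 132*I*√3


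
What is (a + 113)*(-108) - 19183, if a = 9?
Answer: -32359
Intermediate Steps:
(a + 113)*(-108) - 19183 = (9 + 113)*(-108) - 19183 = 122*(-108) - 19183 = -13176 - 19183 = -32359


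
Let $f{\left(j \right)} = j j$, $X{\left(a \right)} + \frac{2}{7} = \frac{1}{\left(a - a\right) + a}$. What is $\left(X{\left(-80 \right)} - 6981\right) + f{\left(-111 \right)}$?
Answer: $\frac{2990233}{560} \approx 5339.7$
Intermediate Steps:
$X{\left(a \right)} = - \frac{2}{7} + \frac{1}{a}$ ($X{\left(a \right)} = - \frac{2}{7} + \frac{1}{\left(a - a\right) + a} = - \frac{2}{7} + \frac{1}{0 + a} = - \frac{2}{7} + \frac{1}{a}$)
$f{\left(j \right)} = j^{2}$
$\left(X{\left(-80 \right)} - 6981\right) + f{\left(-111 \right)} = \left(\left(- \frac{2}{7} + \frac{1}{-80}\right) - 6981\right) + \left(-111\right)^{2} = \left(\left(- \frac{2}{7} - \frac{1}{80}\right) - 6981\right) + 12321 = \left(- \frac{167}{560} - 6981\right) + 12321 = - \frac{3909527}{560} + 12321 = \frac{2990233}{560}$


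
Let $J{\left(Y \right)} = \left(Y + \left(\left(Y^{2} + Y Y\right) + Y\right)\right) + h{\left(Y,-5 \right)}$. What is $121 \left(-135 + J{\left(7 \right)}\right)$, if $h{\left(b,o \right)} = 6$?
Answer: $-2057$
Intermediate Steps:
$J{\left(Y \right)} = 6 + 2 Y + 2 Y^{2}$ ($J{\left(Y \right)} = \left(Y + \left(\left(Y^{2} + Y Y\right) + Y\right)\right) + 6 = \left(Y + \left(\left(Y^{2} + Y^{2}\right) + Y\right)\right) + 6 = \left(Y + \left(2 Y^{2} + Y\right)\right) + 6 = \left(Y + \left(Y + 2 Y^{2}\right)\right) + 6 = \left(2 Y + 2 Y^{2}\right) + 6 = 6 + 2 Y + 2 Y^{2}$)
$121 \left(-135 + J{\left(7 \right)}\right) = 121 \left(-135 + \left(6 + 2 \cdot 7 + 2 \cdot 7^{2}\right)\right) = 121 \left(-135 + \left(6 + 14 + 2 \cdot 49\right)\right) = 121 \left(-135 + \left(6 + 14 + 98\right)\right) = 121 \left(-135 + 118\right) = 121 \left(-17\right) = -2057$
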